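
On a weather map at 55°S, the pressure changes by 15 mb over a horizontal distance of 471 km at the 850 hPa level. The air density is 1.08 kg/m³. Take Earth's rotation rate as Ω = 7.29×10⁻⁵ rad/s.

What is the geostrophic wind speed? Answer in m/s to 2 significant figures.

Coriolis parameter at 55°S:
f = 2Ω sin φ = 2 × 7.29×10⁻⁵ × sin 55° = 1.19×10⁻⁴ s⁻¹
Pressure gradient: |∂P/∂n| = 1500 Pa / 471000 m = 3.18×10⁻³ Pa/m
Geostrophic balance (pressure-gradient force = Coriolis force):
V_g = (1/(fρ)) |∂P/∂n| = 3.18×10⁻³ / (1.19×10⁻⁴ × 1.08) = 24.7 m/s

25 m/s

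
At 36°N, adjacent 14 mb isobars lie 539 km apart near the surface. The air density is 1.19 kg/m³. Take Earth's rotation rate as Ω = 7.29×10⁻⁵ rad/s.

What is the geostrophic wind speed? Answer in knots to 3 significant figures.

49.5 knots

Coriolis parameter at 36°N:
f = 2Ω sin φ = 2 × 7.29×10⁻⁵ × sin 36° = 8.57×10⁻⁵ s⁻¹
Pressure gradient: |∂P/∂n| = 1400 Pa / 539000 m = 2.60×10⁻³ Pa/m
Geostrophic balance (pressure-gradient force = Coriolis force):
V_g = (1/(fρ)) |∂P/∂n| = 2.60×10⁻³ / (8.57×10⁻⁵ × 1.19) = 25.5 m/s
Converting: 25.5 m/s × 1.944 = 49.5 knots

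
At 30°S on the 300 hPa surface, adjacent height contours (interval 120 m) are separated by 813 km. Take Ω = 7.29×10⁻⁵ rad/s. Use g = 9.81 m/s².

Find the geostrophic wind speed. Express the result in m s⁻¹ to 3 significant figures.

19.9 m s⁻¹

Coriolis parameter at 30°S:
f = 2Ω sin φ = 2 × 7.29×10⁻⁵ × sin 30° = 7.29×10⁻⁵ s⁻¹
Height gradient: |∂Z/∂n| = 120 m / 813000 m = 1.48×10⁻⁴
On a pressure surface, geostrophic balance gives V_g = (g/f)|∂Z/∂n|:
V_g = 9.81 × 1.48×10⁻⁴ / 7.29×10⁻⁵ = 19.9 m/s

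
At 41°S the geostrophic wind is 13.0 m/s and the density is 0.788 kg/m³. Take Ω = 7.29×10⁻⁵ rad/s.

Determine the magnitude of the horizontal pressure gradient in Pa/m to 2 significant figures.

9.8×10⁻⁴ Pa/m

Coriolis parameter at 41°S:
f = 2Ω sin φ = 2 × 7.29×10⁻⁵ × sin 41° = 9.57×10⁻⁵ s⁻¹
Geostrophic balance rearranged: |∂P/∂n| = f ρ V_g
|∂P/∂n| = 9.57×10⁻⁵ × 0.788 × 13.0 = 9.80×10⁻⁴ Pa/m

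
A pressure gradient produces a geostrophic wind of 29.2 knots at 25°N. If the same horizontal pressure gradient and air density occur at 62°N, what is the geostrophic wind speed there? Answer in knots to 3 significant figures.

14.0 knots

With the same pressure gradient and density, V_g ∝ 1/f ∝ 1/sin φ.
V₂ = V₁ · sin φ₁ / sin φ₂ = 29.2 × sin 25° / sin 62°
V₂ = 29.2 × 0.4226/0.8829 = 14.0 knots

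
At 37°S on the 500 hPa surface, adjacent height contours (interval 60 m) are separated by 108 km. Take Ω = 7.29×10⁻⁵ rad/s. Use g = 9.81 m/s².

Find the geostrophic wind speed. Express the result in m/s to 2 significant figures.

Coriolis parameter at 37°S:
f = 2Ω sin φ = 2 × 7.29×10⁻⁵ × sin 37° = 8.77×10⁻⁵ s⁻¹
Height gradient: |∂Z/∂n| = 60 m / 108000 m = 5.56×10⁻⁴
On a pressure surface, geostrophic balance gives V_g = (g/f)|∂Z/∂n|:
V_g = 9.81 × 5.56×10⁻⁴ / 8.77×10⁻⁵ = 62.1 m/s

62 m/s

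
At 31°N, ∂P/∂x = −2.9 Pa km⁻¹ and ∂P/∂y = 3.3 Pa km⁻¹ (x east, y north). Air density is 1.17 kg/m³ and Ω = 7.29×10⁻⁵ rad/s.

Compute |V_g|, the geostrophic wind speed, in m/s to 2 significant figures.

Coriolis parameter at 31°N:
f = 2Ω sin φ = 2 × 7.29×10⁻⁵ × sin 31° = 7.51×10⁻⁵ s⁻¹
Component geostrophic relations (x east, y north):
u_g = −(1/(fρ)) ∂P/∂y,  v_g = (1/(fρ)) ∂P/∂x
u_g = −(3.3×10⁻³)/(7.51×10⁻⁵ × 1.17) = −37.6 m/s;  v_g = (−2.9×10⁻³)/(7.51×10⁻⁵ × 1.17) = −33.0 m/s
|V_g| = √(u_g² + v_g²) = 50.0 m/s

50 m/s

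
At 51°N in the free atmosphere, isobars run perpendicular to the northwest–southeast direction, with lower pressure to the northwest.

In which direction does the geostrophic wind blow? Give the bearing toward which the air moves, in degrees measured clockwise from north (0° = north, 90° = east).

The pressure-gradient force points toward the northwest (bearing 315°).
Geostrophic balance: in the Northern Hemisphere the Coriolis force deflects motion to the right, so the geostrophic wind blows 90° to the right of the pressure-gradient force (low pressure on the left).
Rotating 315° by 90° clockwise gives 045° — the wind blows toward the northeast.

045°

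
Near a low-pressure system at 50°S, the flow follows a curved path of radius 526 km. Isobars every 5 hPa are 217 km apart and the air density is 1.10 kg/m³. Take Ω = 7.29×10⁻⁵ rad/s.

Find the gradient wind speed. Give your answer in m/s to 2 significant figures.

Coriolis parameter at 50°S:
f = 2Ω sin φ = 2 × 7.29×10⁻⁵ × sin 50° = 1.12×10⁻⁴ s⁻¹
Pressure gradient: |∂P/∂n| = 500 Pa / 217000 m = 2.30×10⁻³ Pa/m
Geostrophic speed: V_g = |∂P/∂n|/(fρ) = 2.30×10⁻³/(1.12×10⁻⁴ × 1.10) = 18.8 m/s
Around a low, centrifugal force acts outward with Coriolis, so pressure-gradient force balances both:
(1/ρ)|∂P/∂n| = fV + V²/R  →  V² + fR·V − fR·V_g = 0
With fR = 1.12×10⁻⁴ × 526×10³ m = 58.7 m/s:
V = [−fR + √((fR)² + 4 fR V_g)]/2 = [−58.7 + √(58.7² + 4×58.7×18.8)]/2 = 15 m/s
Subgeostrophic (V < V_g = 18.8 m/s), as expected around a low.

15 m/s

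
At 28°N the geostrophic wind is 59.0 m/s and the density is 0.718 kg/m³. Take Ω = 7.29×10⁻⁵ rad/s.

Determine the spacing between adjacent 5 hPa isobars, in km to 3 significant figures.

172 km

Coriolis parameter at 28°N:
f = 2Ω sin φ = 2 × 7.29×10⁻⁵ × sin 28° = 6.84×10⁻⁵ s⁻¹
Geostrophic balance rearranged: |∂P/∂n| = f ρ V_g
|∂P/∂n| = 6.84×10⁻⁵ × 0.718 × 59.0 = 2.90×10⁻³ Pa/m
Isobar spacing: Δn = ΔP/|∂P/∂n| = 500 Pa / 2.90×10⁻³ Pa/m = 172436 m ≈ 172 km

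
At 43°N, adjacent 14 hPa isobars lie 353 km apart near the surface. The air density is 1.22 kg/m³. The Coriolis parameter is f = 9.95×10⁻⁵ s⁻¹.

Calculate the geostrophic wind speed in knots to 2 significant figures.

64 knots

Pressure gradient: |∂P/∂n| = 1400 Pa / 353000 m = 3.97×10⁻³ Pa/m
Geostrophic balance (pressure-gradient force = Coriolis force):
V_g = (1/(fρ)) |∂P/∂n| = 3.97×10⁻³ / (9.95×10⁻⁵ × 1.22) = 32.7 m/s
Converting: 32.7 m/s × 1.944 = 64 knots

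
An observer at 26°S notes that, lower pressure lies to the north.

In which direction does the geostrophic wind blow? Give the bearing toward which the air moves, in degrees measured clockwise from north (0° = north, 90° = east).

The pressure-gradient force points toward the north (bearing 000°).
Geostrophic balance: in the Southern Hemisphere the Coriolis force deflects motion to the left, so the geostrophic wind blows 90° to the left of the pressure-gradient force (low pressure on the right).
Rotating 000° by 90° counterclockwise gives 270° — the wind blows toward the west.

270°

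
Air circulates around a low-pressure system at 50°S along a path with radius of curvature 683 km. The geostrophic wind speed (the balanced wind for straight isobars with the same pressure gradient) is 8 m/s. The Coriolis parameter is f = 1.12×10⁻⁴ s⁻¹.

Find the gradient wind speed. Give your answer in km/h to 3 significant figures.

26.3 km/h

Around a low, centrifugal force acts outward with Coriolis, so pressure-gradient force balances both:
(1/ρ)|∂P/∂n| = fV + V²/R  →  V² + fR·V − fR·V_g = 0
With fR = 1.12×10⁻⁴ × 683×10³ m = 76.5 m/s:
V = [−fR + √((fR)² + 4 fR V_g)]/2 = [−76.5 + √(76.5² + 4×76.5×8)]/2 = 7.3 m/s
Subgeostrophic (V < V_g = 8 m/s), as expected around a low.
Converting: 7.3 m/s × 3.6 = 26.3 km/h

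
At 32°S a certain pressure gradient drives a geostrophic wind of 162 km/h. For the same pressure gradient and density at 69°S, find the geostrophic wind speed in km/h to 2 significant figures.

92 km/h

With the same pressure gradient and density, V_g ∝ 1/f ∝ 1/sin φ.
V₂ = V₁ · sin φ₁ / sin φ₂ = 162 × sin 32° / sin 69°
V₂ = 162 × 0.5299/0.9336 = 92 km/h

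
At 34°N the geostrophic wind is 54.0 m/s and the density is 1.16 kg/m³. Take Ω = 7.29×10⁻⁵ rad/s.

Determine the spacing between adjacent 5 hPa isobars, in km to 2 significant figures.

98 km

Coriolis parameter at 34°N:
f = 2Ω sin φ = 2 × 7.29×10⁻⁵ × sin 34° = 8.15×10⁻⁵ s⁻¹
Geostrophic balance rearranged: |∂P/∂n| = f ρ V_g
|∂P/∂n| = 8.15×10⁻⁵ × 1.16 × 54.0 = 5.11×10⁻³ Pa/m
Isobar spacing: Δn = ΔP/|∂P/∂n| = 500 Pa / 5.11×10⁻³ Pa/m = 97904 m ≈ 98 km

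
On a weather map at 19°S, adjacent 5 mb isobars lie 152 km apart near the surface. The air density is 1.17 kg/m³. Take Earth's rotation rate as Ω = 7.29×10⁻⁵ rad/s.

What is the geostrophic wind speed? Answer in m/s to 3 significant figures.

59.2 m/s

Coriolis parameter at 19°S:
f = 2Ω sin φ = 2 × 7.29×10⁻⁵ × sin 19° = 4.75×10⁻⁵ s⁻¹
Pressure gradient: |∂P/∂n| = 500 Pa / 152000 m = 3.29×10⁻³ Pa/m
Geostrophic balance (pressure-gradient force = Coriolis force):
V_g = (1/(fρ)) |∂P/∂n| = 3.29×10⁻³ / (4.75×10⁻⁵ × 1.17) = 59.2 m/s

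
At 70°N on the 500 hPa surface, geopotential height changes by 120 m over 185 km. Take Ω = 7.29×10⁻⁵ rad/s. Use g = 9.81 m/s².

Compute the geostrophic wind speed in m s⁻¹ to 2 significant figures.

Coriolis parameter at 70°N:
f = 2Ω sin φ = 2 × 7.29×10⁻⁵ × sin 70° = 1.37×10⁻⁴ s⁻¹
Height gradient: |∂Z/∂n| = 120 m / 185000 m = 6.49×10⁻⁴
On a pressure surface, geostrophic balance gives V_g = (g/f)|∂Z/∂n|:
V_g = 9.81 × 6.49×10⁻⁴ / 1.37×10⁻⁴ = 46.4 m/s

46 m s⁻¹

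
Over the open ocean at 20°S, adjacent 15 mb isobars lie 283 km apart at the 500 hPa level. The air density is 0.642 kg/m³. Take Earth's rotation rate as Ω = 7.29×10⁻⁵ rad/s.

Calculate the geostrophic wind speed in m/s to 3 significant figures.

Coriolis parameter at 20°S:
f = 2Ω sin φ = 2 × 7.29×10⁻⁵ × sin 20° = 4.99×10⁻⁵ s⁻¹
Pressure gradient: |∂P/∂n| = 1500 Pa / 283000 m = 5.30×10⁻³ Pa/m
Geostrophic balance (pressure-gradient force = Coriolis force):
V_g = (1/(fρ)) |∂P/∂n| = 5.30×10⁻³ / (4.99×10⁻⁵ × 0.642) = 166 m/s

166 m/s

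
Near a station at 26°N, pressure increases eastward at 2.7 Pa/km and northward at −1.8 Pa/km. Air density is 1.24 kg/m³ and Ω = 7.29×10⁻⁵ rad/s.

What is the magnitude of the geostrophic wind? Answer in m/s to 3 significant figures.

40.9 m/s

Coriolis parameter at 26°N:
f = 2Ω sin φ = 2 × 7.29×10⁻⁵ × sin 26° = 6.39×10⁻⁵ s⁻¹
Component geostrophic relations (x east, y north):
u_g = −(1/(fρ)) ∂P/∂y,  v_g = (1/(fρ)) ∂P/∂x
u_g = −(−1.8×10⁻³)/(6.39×10⁻⁵ × 1.24) = 22.7 m/s;  v_g = (2.7×10⁻³)/(6.39×10⁻⁵ × 1.24) = 34.1 m/s
|V_g| = √(u_g² + v_g²) = 40.9 m/s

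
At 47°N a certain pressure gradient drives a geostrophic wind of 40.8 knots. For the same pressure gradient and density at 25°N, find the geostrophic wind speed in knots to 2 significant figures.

71 knots

With the same pressure gradient and density, V_g ∝ 1/f ∝ 1/sin φ.
V₂ = V₁ · sin φ₁ / sin φ₂ = 40.8 × sin 47° / sin 25°
V₂ = 40.8 × 0.7314/0.4226 = 71 knots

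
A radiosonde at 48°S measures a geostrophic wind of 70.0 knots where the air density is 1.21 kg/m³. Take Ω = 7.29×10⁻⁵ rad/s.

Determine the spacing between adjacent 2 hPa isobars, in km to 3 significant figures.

Coriolis parameter at 48°S:
f = 2Ω sin φ = 2 × 7.29×10⁻⁵ × sin 48° = 1.08×10⁻⁴ s⁻¹
Wind speed in SI: 70.0 knots = 36.0 m/s
Geostrophic balance rearranged: |∂P/∂n| = f ρ V_g
|∂P/∂n| = 1.08×10⁻⁴ × 1.21 × 36.0 = 4.72×10⁻³ Pa/m
Isobar spacing: Δn = ΔP/|∂P/∂n| = 200 Pa / 4.72×10⁻³ Pa/m = 42362 m ≈ 42.4 km

42.4 km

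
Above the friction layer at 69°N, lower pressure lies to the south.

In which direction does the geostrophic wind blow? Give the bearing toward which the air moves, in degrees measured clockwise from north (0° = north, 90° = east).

The pressure-gradient force points toward the south (bearing 180°).
Geostrophic balance: in the Northern Hemisphere the Coriolis force deflects motion to the right, so the geostrophic wind blows 90° to the right of the pressure-gradient force (low pressure on the left).
Rotating 180° by 90° clockwise gives 270° — the wind blows toward the west.

270°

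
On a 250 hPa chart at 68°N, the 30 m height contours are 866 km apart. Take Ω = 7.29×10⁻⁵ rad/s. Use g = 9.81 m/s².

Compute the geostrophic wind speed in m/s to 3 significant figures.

Coriolis parameter at 68°N:
f = 2Ω sin φ = 2 × 7.29×10⁻⁵ × sin 68° = 1.35×10⁻⁴ s⁻¹
Height gradient: |∂Z/∂n| = 30 m / 866000 m = 3.46×10⁻⁵
On a pressure surface, geostrophic balance gives V_g = (g/f)|∂Z/∂n|:
V_g = 9.81 × 3.46×10⁻⁵ / 1.35×10⁻⁴ = 2.51 m/s

2.51 m/s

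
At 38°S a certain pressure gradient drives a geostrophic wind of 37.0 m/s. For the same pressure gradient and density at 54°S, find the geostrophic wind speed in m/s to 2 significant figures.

28 m/s

With the same pressure gradient and density, V_g ∝ 1/f ∝ 1/sin φ.
V₂ = V₁ · sin φ₁ / sin φ₂ = 37.0 × sin 38° / sin 54°
V₂ = 37.0 × 0.6157/0.8090 = 28 m/s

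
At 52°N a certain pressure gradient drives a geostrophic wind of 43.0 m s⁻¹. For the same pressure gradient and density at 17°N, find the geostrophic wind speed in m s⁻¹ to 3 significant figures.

With the same pressure gradient and density, V_g ∝ 1/f ∝ 1/sin φ.
V₂ = V₁ · sin φ₁ / sin φ₂ = 43.0 × sin 52° / sin 17°
V₂ = 43.0 × 0.7880/0.2924 = 116 m s⁻¹

116 m s⁻¹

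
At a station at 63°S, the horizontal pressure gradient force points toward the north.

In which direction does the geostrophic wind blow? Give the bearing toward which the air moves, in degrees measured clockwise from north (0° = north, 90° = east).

The pressure-gradient force points toward the north (bearing 000°).
Geostrophic balance: in the Southern Hemisphere the Coriolis force deflects motion to the left, so the geostrophic wind blows 90° to the left of the pressure-gradient force (low pressure on the right).
Rotating 000° by 90° counterclockwise gives 270° — the wind blows toward the west.

270°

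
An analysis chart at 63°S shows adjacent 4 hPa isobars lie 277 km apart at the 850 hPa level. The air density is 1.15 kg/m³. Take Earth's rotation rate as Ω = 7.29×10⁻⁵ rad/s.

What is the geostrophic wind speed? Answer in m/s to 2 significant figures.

Coriolis parameter at 63°S:
f = 2Ω sin φ = 2 × 7.29×10⁻⁵ × sin 63° = 1.30×10⁻⁴ s⁻¹
Pressure gradient: |∂P/∂n| = 400 Pa / 277000 m = 1.44×10⁻³ Pa/m
Geostrophic balance (pressure-gradient force = Coriolis force):
V_g = (1/(fρ)) |∂P/∂n| = 1.44×10⁻³ / (1.30×10⁻⁴ × 1.15) = 9.67 m/s

9.7 m/s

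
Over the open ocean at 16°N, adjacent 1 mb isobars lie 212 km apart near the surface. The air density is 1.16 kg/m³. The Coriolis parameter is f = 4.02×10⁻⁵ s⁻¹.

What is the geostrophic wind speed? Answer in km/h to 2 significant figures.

36 km/h

Pressure gradient: |∂P/∂n| = 100 Pa / 212000 m = 4.72×10⁻⁴ Pa/m
Geostrophic balance (pressure-gradient force = Coriolis force):
V_g = (1/(fρ)) |∂P/∂n| = 4.72×10⁻⁴ / (4.02×10⁻⁵ × 1.16) = 10.1 m/s
Converting: 10.1 m/s × 3.6 = 36 km/h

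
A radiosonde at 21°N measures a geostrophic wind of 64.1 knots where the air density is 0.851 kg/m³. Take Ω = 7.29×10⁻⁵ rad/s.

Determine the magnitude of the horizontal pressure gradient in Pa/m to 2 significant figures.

1.5×10⁻³ Pa/m

Coriolis parameter at 21°N:
f = 2Ω sin φ = 2 × 7.29×10⁻⁵ × sin 21° = 5.23×10⁻⁵ s⁻¹
Wind speed in SI: 64.1 knots = 33.0 m/s
Geostrophic balance rearranged: |∂P/∂n| = f ρ V_g
|∂P/∂n| = 5.23×10⁻⁵ × 0.851 × 33.0 = 1.47×10⁻³ Pa/m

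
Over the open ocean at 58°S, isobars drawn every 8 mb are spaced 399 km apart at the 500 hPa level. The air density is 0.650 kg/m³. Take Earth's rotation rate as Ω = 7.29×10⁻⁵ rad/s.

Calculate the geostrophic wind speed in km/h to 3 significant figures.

89.8 km/h

Coriolis parameter at 58°S:
f = 2Ω sin φ = 2 × 7.29×10⁻⁵ × sin 58° = 1.24×10⁻⁴ s⁻¹
Pressure gradient: |∂P/∂n| = 800 Pa / 399000 m = 2.01×10⁻³ Pa/m
Geostrophic balance (pressure-gradient force = Coriolis force):
V_g = (1/(fρ)) |∂P/∂n| = 2.01×10⁻³ / (1.24×10⁻⁴ × 0.650) = 24.9 m/s
Converting: 24.9 m/s × 3.6 = 89.8 km/h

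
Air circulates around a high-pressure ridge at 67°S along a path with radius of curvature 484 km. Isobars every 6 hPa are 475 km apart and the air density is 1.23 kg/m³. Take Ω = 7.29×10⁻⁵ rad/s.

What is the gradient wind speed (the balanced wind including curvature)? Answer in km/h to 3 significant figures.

31.9 km/h

Coriolis parameter at 67°S:
f = 2Ω sin φ = 2 × 7.29×10⁻⁵ × sin 67° = 1.34×10⁻⁴ s⁻¹
Pressure gradient: |∂P/∂n| = 600 Pa / 475000 m = 1.26×10⁻³ Pa/m
Geostrophic speed: V_g = |∂P/∂n|/(fρ) = 1.26×10⁻³/(1.34×10⁻⁴ × 1.23) = 7.65 m/s
Around a high, pressure-gradient force acts outward with centrifugal, so Coriolis balances both:
fV = (1/ρ)|∂P/∂n| + V²/R  →  V² − fR·V + fR·V_g = 0
With fR = 1.34×10⁻⁴ × 484×10³ m = 65.0 m/s:
V = [fR − √((fR)² − 4 fR V_g)]/2 = [65.0 − √(65.0² − 4×65.0×7.65)]/2 = 8.86 m/s
Supergeostrophic (V > V_g = 7.65 m/s), as expected around a high.
Converting: 8.86 m/s × 3.6 = 31.9 km/h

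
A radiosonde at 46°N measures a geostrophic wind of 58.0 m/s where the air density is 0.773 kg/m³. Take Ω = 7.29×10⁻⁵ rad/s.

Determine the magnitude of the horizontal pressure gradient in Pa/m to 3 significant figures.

4.70×10⁻³ Pa/m

Coriolis parameter at 46°N:
f = 2Ω sin φ = 2 × 7.29×10⁻⁵ × sin 46° = 1.05×10⁻⁴ s⁻¹
Geostrophic balance rearranged: |∂P/∂n| = f ρ V_g
|∂P/∂n| = 1.05×10⁻⁴ × 0.773 × 58.0 = 4.70×10⁻³ Pa/m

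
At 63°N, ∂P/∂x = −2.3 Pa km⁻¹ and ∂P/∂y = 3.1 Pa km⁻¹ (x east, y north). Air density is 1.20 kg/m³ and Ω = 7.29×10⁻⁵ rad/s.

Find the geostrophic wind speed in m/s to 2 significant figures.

25 m/s

Coriolis parameter at 63°N:
f = 2Ω sin φ = 2 × 7.29×10⁻⁵ × sin 63° = 1.30×10⁻⁴ s⁻¹
Component geostrophic relations (x east, y north):
u_g = −(1/(fρ)) ∂P/∂y,  v_g = (1/(fρ)) ∂P/∂x
u_g = −(3.1×10⁻³)/(1.30×10⁻⁴ × 1.20) = −19.9 m/s;  v_g = (−2.3×10⁻³)/(1.30×10⁻⁴ × 1.20) = −14.8 m/s
|V_g| = √(u_g² + v_g²) = 24.8 m/s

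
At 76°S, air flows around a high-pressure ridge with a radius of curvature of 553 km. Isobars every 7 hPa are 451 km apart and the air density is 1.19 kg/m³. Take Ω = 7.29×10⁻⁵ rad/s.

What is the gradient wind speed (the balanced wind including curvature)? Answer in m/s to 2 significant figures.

Coriolis parameter at 76°S:
f = 2Ω sin φ = 2 × 7.29×10⁻⁵ × sin 76° = 1.41×10⁻⁴ s⁻¹
Pressure gradient: |∂P/∂n| = 700 Pa / 451000 m = 1.55×10⁻³ Pa/m
Geostrophic speed: V_g = |∂P/∂n|/(fρ) = 1.55×10⁻³/(1.41×10⁻⁴ × 1.19) = 9.22 m/s
Around a high, pressure-gradient force acts outward with centrifugal, so Coriolis balances both:
fV = (1/ρ)|∂P/∂n| + V²/R  →  V² − fR·V + fR·V_g = 0
With fR = 1.41×10⁻⁴ × 553×10³ m = 78.2 m/s:
V = [fR − √((fR)² − 4 fR V_g)]/2 = [78.2 − √(78.2² − 4×78.2×9.22)]/2 = 10.7 m/s
Supergeostrophic (V > V_g = 9.22 m/s), as expected around a high.

11 m/s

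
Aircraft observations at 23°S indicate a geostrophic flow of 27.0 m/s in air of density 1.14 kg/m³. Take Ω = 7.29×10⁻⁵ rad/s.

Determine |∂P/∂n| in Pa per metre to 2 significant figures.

1.8×10⁻³ Pa/m

Coriolis parameter at 23°S:
f = 2Ω sin φ = 2 × 7.29×10⁻⁵ × sin 23° = 5.70×10⁻⁵ s⁻¹
Geostrophic balance rearranged: |∂P/∂n| = f ρ V_g
|∂P/∂n| = 5.70×10⁻⁵ × 1.14 × 27.0 = 1.75×10⁻³ Pa/m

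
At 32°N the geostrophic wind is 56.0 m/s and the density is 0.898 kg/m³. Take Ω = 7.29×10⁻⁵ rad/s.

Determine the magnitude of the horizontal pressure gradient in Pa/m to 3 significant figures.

3.89×10⁻³ Pa/m

Coriolis parameter at 32°N:
f = 2Ω sin φ = 2 × 7.29×10⁻⁵ × sin 32° = 7.73×10⁻⁵ s⁻¹
Geostrophic balance rearranged: |∂P/∂n| = f ρ V_g
|∂P/∂n| = 7.73×10⁻⁵ × 0.898 × 56.0 = 3.89×10⁻³ Pa/m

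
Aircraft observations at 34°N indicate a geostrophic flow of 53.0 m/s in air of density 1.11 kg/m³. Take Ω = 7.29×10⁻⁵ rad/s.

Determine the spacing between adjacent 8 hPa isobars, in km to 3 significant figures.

Coriolis parameter at 34°N:
f = 2Ω sin φ = 2 × 7.29×10⁻⁵ × sin 34° = 8.15×10⁻⁵ s⁻¹
Geostrophic balance rearranged: |∂P/∂n| = f ρ V_g
|∂P/∂n| = 8.15×10⁻⁵ × 1.11 × 53.0 = 4.80×10⁻³ Pa/m
Isobar spacing: Δn = ΔP/|∂P/∂n| = 800 Pa / 4.80×10⁻³ Pa/m = 166791 m ≈ 167 km

167 km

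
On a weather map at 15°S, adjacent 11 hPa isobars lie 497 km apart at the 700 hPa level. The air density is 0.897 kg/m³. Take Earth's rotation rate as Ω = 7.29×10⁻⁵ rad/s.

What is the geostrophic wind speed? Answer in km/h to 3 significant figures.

Coriolis parameter at 15°S:
f = 2Ω sin φ = 2 × 7.29×10⁻⁵ × sin 15° = 3.77×10⁻⁵ s⁻¹
Pressure gradient: |∂P/∂n| = 1100 Pa / 497000 m = 2.21×10⁻³ Pa/m
Geostrophic balance (pressure-gradient force = Coriolis force):
V_g = (1/(fρ)) |∂P/∂n| = 2.21×10⁻³ / (3.77×10⁻⁵ × 0.897) = 65.4 m/s
Converting: 65.4 m/s × 3.6 = 235 km/h

235 km/h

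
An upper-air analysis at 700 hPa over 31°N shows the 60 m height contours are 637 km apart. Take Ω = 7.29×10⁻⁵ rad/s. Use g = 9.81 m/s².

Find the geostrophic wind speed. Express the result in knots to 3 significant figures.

Coriolis parameter at 31°N:
f = 2Ω sin φ = 2 × 7.29×10⁻⁵ × sin 31° = 7.51×10⁻⁵ s⁻¹
Height gradient: |∂Z/∂n| = 60 m / 637000 m = 9.42×10⁻⁵
On a pressure surface, geostrophic balance gives V_g = (g/f)|∂Z/∂n|:
V_g = 9.81 × 9.42×10⁻⁵ / 7.51×10⁻⁵ = 12.3 m/s
Converting: 12.3 m/s × 1.944 = 23.9 knots

23.9 knots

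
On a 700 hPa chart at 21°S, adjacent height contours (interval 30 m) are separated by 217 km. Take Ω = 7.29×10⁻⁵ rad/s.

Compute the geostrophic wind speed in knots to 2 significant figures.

Coriolis parameter at 21°S:
f = 2Ω sin φ = 2 × 7.29×10⁻⁵ × sin 21° = 5.23×10⁻⁵ s⁻¹
Height gradient: |∂Z/∂n| = 30 m / 217000 m = 1.38×10⁻⁴
On a pressure surface, geostrophic balance gives V_g = (g/f)|∂Z/∂n|:
V_g = 9.81 × 1.38×10⁻⁴ / 5.23×10⁻⁵ = 26.0 m/s
Converting: 26.0 m/s × 1.944 = 50 knots

50 knots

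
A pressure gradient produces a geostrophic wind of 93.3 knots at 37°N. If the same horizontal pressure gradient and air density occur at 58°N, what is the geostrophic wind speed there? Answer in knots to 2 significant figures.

With the same pressure gradient and density, V_g ∝ 1/f ∝ 1/sin φ.
V₂ = V₁ · sin φ₁ / sin φ₂ = 93.3 × sin 37° / sin 58°
V₂ = 93.3 × 0.6018/0.8480 = 66 knots

66 knots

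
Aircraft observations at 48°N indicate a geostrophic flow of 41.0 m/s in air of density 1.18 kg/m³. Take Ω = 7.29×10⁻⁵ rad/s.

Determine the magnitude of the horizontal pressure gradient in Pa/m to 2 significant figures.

5.2×10⁻³ Pa/m

Coriolis parameter at 48°N:
f = 2Ω sin φ = 2 × 7.29×10⁻⁵ × sin 48° = 1.08×10⁻⁴ s⁻¹
Geostrophic balance rearranged: |∂P/∂n| = f ρ V_g
|∂P/∂n| = 1.08×10⁻⁴ × 1.18 × 41.0 = 5.24×10⁻³ Pa/m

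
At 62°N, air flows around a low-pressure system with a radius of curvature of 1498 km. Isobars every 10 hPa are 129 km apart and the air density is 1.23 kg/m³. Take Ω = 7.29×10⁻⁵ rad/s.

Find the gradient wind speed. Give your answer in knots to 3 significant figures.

78.7 knots

Coriolis parameter at 62°N:
f = 2Ω sin φ = 2 × 7.29×10⁻⁵ × sin 62° = 1.29×10⁻⁴ s⁻¹
Pressure gradient: |∂P/∂n| = 1000 Pa / 129000 m = 7.75×10⁻³ Pa/m
Geostrophic speed: V_g = |∂P/∂n|/(fρ) = 7.75×10⁻³/(1.29×10⁻⁴ × 1.23) = 49.0 m/s
Around a low, centrifugal force acts outward with Coriolis, so pressure-gradient force balances both:
(1/ρ)|∂P/∂n| = fV + V²/R  →  V² + fR·V − fR·V_g = 0
With fR = 1.29×10⁻⁴ × 1498×10³ m = 193 m/s:
V = [−fR + √((fR)² + 4 fR V_g)]/2 = [−193 + √(193² + 4×193×49)]/2 = 40.5 m/s
Subgeostrophic (V < V_g = 49 m/s), as expected around a low.
Converting: 40.5 m/s × 1.944 = 78.7 knots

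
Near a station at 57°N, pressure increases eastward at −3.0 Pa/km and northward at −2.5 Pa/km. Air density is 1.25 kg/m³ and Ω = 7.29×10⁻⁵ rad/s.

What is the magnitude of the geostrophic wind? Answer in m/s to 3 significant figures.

Coriolis parameter at 57°N:
f = 2Ω sin φ = 2 × 7.29×10⁻⁵ × sin 57° = 1.22×10⁻⁴ s⁻¹
Component geostrophic relations (x east, y north):
u_g = −(1/(fρ)) ∂P/∂y,  v_g = (1/(fρ)) ∂P/∂x
u_g = −(−2.5×10⁻³)/(1.22×10⁻⁴ × 1.25) = 16.4 m/s;  v_g = (−3.0×10⁻³)/(1.22×10⁻⁴ × 1.25) = −19.6 m/s
|V_g| = √(u_g² + v_g²) = 25.5 m/s

25.5 m/s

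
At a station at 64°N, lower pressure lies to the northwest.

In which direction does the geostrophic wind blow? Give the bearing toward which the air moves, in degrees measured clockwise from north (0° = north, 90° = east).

045°

The pressure-gradient force points toward the northwest (bearing 315°).
Geostrophic balance: in the Northern Hemisphere the Coriolis force deflects motion to the right, so the geostrophic wind blows 90° to the right of the pressure-gradient force (low pressure on the left).
Rotating 315° by 90° clockwise gives 045° — the wind blows toward the northeast.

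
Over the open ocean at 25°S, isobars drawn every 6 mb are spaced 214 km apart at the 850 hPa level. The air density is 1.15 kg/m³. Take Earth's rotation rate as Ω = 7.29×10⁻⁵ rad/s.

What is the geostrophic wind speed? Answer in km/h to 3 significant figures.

142 km/h

Coriolis parameter at 25°S:
f = 2Ω sin φ = 2 × 7.29×10⁻⁵ × sin 25° = 6.16×10⁻⁵ s⁻¹
Pressure gradient: |∂P/∂n| = 600 Pa / 214000 m = 2.80×10⁻³ Pa/m
Geostrophic balance (pressure-gradient force = Coriolis force):
V_g = (1/(fρ)) |∂P/∂n| = 2.80×10⁻³ / (6.16×10⁻⁵ × 1.15) = 39.6 m/s
Converting: 39.6 m/s × 3.6 = 142 km/h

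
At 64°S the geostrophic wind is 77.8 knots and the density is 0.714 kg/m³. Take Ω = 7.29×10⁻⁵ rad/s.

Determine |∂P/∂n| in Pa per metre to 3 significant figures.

3.74×10⁻³ Pa/m

Coriolis parameter at 64°S:
f = 2Ω sin φ = 2 × 7.29×10⁻⁵ × sin 64° = 1.31×10⁻⁴ s⁻¹
Wind speed in SI: 77.8 knots = 40.0 m/s
Geostrophic balance rearranged: |∂P/∂n| = f ρ V_g
|∂P/∂n| = 1.31×10⁻⁴ × 0.714 × 40.0 = 3.74×10⁻³ Pa/m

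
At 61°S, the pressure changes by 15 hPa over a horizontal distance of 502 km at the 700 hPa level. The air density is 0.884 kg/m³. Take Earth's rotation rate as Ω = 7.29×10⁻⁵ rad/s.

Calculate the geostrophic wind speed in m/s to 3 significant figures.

Coriolis parameter at 61°S:
f = 2Ω sin φ = 2 × 7.29×10⁻⁵ × sin 61° = 1.28×10⁻⁴ s⁻¹
Pressure gradient: |∂P/∂n| = 1500 Pa / 502000 m = 2.99×10⁻³ Pa/m
Geostrophic balance (pressure-gradient force = Coriolis force):
V_g = (1/(fρ)) |∂P/∂n| = 2.99×10⁻³ / (1.28×10⁻⁴ × 0.884) = 26.5 m/s

26.5 m/s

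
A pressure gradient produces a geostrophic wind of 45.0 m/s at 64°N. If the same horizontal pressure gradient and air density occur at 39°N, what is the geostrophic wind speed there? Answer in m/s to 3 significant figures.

With the same pressure gradient and density, V_g ∝ 1/f ∝ 1/sin φ.
V₂ = V₁ · sin φ₁ / sin φ₂ = 45.0 × sin 64° / sin 39°
V₂ = 45.0 × 0.8988/0.6293 = 64.3 m/s

64.3 m/s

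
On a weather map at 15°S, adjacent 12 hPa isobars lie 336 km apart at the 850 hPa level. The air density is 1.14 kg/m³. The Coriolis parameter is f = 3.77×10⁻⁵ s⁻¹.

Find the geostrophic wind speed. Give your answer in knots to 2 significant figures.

Pressure gradient: |∂P/∂n| = 1200 Pa / 336000 m = 3.57×10⁻³ Pa/m
Geostrophic balance (pressure-gradient force = Coriolis force):
V_g = (1/(fρ)) |∂P/∂n| = 3.57×10⁻³ / (3.77×10⁻⁵ × 1.14) = 83.1 m/s
Converting: 83.1 m/s × 1.944 = 160 knots

160 knots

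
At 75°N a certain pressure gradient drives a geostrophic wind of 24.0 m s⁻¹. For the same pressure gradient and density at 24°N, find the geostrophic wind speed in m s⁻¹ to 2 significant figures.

57 m s⁻¹

With the same pressure gradient and density, V_g ∝ 1/f ∝ 1/sin φ.
V₂ = V₁ · sin φ₁ / sin φ₂ = 24.0 × sin 75° / sin 24°
V₂ = 24.0 × 0.9659/0.4067 = 57 m s⁻¹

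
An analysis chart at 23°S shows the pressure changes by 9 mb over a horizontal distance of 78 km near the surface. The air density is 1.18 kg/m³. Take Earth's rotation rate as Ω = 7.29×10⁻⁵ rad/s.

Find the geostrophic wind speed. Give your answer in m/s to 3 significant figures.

Coriolis parameter at 23°S:
f = 2Ω sin φ = 2 × 7.29×10⁻⁵ × sin 23° = 5.70×10⁻⁵ s⁻¹
Pressure gradient: |∂P/∂n| = 900 Pa / 78000 m = 1.15×10⁻² Pa/m
Geostrophic balance (pressure-gradient force = Coriolis force):
V_g = (1/(fρ)) |∂P/∂n| = 1.15×10⁻² / (5.70×10⁻⁵ × 1.18) = 172 m/s

172 m/s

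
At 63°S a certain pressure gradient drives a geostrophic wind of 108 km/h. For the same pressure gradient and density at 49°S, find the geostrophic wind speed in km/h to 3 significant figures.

With the same pressure gradient and density, V_g ∝ 1/f ∝ 1/sin φ.
V₂ = V₁ · sin φ₁ / sin φ₂ = 108 × sin 63° / sin 49°
V₂ = 108 × 0.8910/0.7547 = 128 km/h

128 km/h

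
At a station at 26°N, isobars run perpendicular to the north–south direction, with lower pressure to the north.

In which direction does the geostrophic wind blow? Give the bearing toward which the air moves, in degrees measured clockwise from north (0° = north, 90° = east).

The pressure-gradient force points toward the north (bearing 000°).
Geostrophic balance: in the Northern Hemisphere the Coriolis force deflects motion to the right, so the geostrophic wind blows 90° to the right of the pressure-gradient force (low pressure on the left).
Rotating 000° by 90° clockwise gives 090° — the wind blows toward the east.

090°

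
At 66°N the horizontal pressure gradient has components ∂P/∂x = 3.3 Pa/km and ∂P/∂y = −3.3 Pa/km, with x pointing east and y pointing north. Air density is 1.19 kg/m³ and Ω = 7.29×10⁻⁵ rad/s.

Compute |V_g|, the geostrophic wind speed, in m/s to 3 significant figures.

29.4 m/s

Coriolis parameter at 66°N:
f = 2Ω sin φ = 2 × 7.29×10⁻⁵ × sin 66° = 1.33×10⁻⁴ s⁻¹
Component geostrophic relations (x east, y north):
u_g = −(1/(fρ)) ∂P/∂y,  v_g = (1/(fρ)) ∂P/∂x
u_g = −(−3.3×10⁻³)/(1.33×10⁻⁴ × 1.19) = 20.8 m/s;  v_g = (3.3×10⁻³)/(1.33×10⁻⁴ × 1.19) = 20.8 m/s
|V_g| = √(u_g² + v_g²) = 29.4 m/s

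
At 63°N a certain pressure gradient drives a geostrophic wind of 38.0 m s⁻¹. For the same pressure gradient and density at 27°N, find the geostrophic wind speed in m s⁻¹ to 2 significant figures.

With the same pressure gradient and density, V_g ∝ 1/f ∝ 1/sin φ.
V₂ = V₁ · sin φ₁ / sin φ₂ = 38.0 × sin 63° / sin 27°
V₂ = 38.0 × 0.8910/0.4540 = 75 m s⁻¹

75 m s⁻¹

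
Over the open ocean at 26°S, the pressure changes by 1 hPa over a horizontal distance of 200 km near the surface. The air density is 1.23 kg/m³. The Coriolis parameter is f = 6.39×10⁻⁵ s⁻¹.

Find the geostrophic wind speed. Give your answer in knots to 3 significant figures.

12.4 knots

Pressure gradient: |∂P/∂n| = 100 Pa / 200000 m = 5.00×10⁻⁴ Pa/m
Geostrophic balance (pressure-gradient force = Coriolis force):
V_g = (1/(fρ)) |∂P/∂n| = 5.00×10⁻⁴ / (6.39×10⁻⁵ × 1.23) = 6.36 m/s
Converting: 6.36 m/s × 1.944 = 12.4 knots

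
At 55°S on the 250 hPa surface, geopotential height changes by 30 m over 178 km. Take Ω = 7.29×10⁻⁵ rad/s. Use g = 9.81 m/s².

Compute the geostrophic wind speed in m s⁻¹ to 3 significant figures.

Coriolis parameter at 55°S:
f = 2Ω sin φ = 2 × 7.29×10⁻⁵ × sin 55° = 1.19×10⁻⁴ s⁻¹
Height gradient: |∂Z/∂n| = 30 m / 178000 m = 1.69×10⁻⁴
On a pressure surface, geostrophic balance gives V_g = (g/f)|∂Z/∂n|:
V_g = 9.81 × 1.69×10⁻⁴ / 1.19×10⁻⁴ = 13.8 m/s

13.8 m s⁻¹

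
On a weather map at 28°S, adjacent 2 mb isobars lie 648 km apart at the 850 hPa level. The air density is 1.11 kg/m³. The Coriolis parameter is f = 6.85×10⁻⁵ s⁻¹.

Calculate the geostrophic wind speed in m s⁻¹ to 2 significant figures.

4.1 m s⁻¹

Pressure gradient: |∂P/∂n| = 200 Pa / 648000 m = 3.09×10⁻⁴ Pa/m
Geostrophic balance (pressure-gradient force = Coriolis force):
V_g = (1/(fρ)) |∂P/∂n| = 3.09×10⁻⁴ / (6.85×10⁻⁵ × 1.11) = 4.06 m/s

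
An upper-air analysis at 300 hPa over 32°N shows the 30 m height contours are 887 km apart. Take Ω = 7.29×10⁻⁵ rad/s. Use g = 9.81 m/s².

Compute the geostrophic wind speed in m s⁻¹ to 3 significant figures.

4.29 m s⁻¹

Coriolis parameter at 32°N:
f = 2Ω sin φ = 2 × 7.29×10⁻⁵ × sin 32° = 7.73×10⁻⁵ s⁻¹
Height gradient: |∂Z/∂n| = 30 m / 887000 m = 3.38×10⁻⁵
On a pressure surface, geostrophic balance gives V_g = (g/f)|∂Z/∂n|:
V_g = 9.81 × 3.38×10⁻⁵ / 7.73×10⁻⁵ = 4.29 m/s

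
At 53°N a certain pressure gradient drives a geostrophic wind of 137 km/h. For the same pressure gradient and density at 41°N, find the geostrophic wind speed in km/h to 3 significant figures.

167 km/h

With the same pressure gradient and density, V_g ∝ 1/f ∝ 1/sin φ.
V₂ = V₁ · sin φ₁ / sin φ₂ = 137 × sin 53° / sin 41°
V₂ = 137 × 0.7986/0.6561 = 167 km/h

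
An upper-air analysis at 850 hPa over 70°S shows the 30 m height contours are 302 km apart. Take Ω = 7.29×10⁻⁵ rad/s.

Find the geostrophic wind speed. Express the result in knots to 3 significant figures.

13.8 knots

Coriolis parameter at 70°S:
f = 2Ω sin φ = 2 × 7.29×10⁻⁵ × sin 70° = 1.37×10⁻⁴ s⁻¹
Height gradient: |∂Z/∂n| = 30 m / 302000 m = 9.93×10⁻⁵
On a pressure surface, geostrophic balance gives V_g = (g/f)|∂Z/∂n|:
V_g = 9.81 × 9.93×10⁻⁵ / 1.37×10⁻⁴ = 7.11 m/s
Converting: 7.11 m/s × 1.944 = 13.8 knots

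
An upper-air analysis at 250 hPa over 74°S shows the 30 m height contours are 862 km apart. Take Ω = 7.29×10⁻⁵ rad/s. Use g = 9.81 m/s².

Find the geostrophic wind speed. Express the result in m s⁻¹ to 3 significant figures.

Coriolis parameter at 74°S:
f = 2Ω sin φ = 2 × 7.29×10⁻⁵ × sin 74° = 1.40×10⁻⁴ s⁻¹
Height gradient: |∂Z/∂n| = 30 m / 862000 m = 3.48×10⁻⁵
On a pressure surface, geostrophic balance gives V_g = (g/f)|∂Z/∂n|:
V_g = 9.81 × 3.48×10⁻⁵ / 1.40×10⁻⁴ = 2.44 m/s

2.44 m s⁻¹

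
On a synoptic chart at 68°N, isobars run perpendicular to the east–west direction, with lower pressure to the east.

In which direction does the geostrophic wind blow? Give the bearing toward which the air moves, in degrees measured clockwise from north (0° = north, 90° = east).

The pressure-gradient force points toward the east (bearing 090°).
Geostrophic balance: in the Northern Hemisphere the Coriolis force deflects motion to the right, so the geostrophic wind blows 90° to the right of the pressure-gradient force (low pressure on the left).
Rotating 090° by 90° clockwise gives 180° — the wind blows toward the south.

180°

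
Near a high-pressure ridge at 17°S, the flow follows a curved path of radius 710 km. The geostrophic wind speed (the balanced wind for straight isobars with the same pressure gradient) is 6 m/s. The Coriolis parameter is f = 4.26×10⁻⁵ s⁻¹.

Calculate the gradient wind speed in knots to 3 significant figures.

16.0 knots

Around a high, pressure-gradient force acts outward with centrifugal, so Coriolis balances both:
fV = (1/ρ)|∂P/∂n| + V²/R  →  V² − fR·V + fR·V_g = 0
With fR = 4.26×10⁻⁵ × 710×10³ m = 30.2 m/s:
V = [fR − √((fR)² − 4 fR V_g)]/2 = [30.2 − √(30.2² − 4×30.2×6)]/2 = 8.25 m/s
Supergeostrophic (V > V_g = 6 m/s), as expected around a high.
Converting: 8.25 m/s × 1.944 = 16.0 knots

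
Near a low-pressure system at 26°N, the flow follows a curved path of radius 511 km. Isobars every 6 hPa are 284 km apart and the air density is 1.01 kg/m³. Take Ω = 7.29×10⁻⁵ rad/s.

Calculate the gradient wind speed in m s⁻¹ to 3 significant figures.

20.2 m s⁻¹

Coriolis parameter at 26°N:
f = 2Ω sin φ = 2 × 7.29×10⁻⁵ × sin 26° = 6.39×10⁻⁵ s⁻¹
Pressure gradient: |∂P/∂n| = 600 Pa / 284000 m = 2.11×10⁻³ Pa/m
Geostrophic speed: V_g = |∂P/∂n|/(fρ) = 2.11×10⁻³/(6.39×10⁻⁵ × 1.01) = 32.7 m/s
Around a low, centrifugal force acts outward with Coriolis, so pressure-gradient force balances both:
(1/ρ)|∂P/∂n| = fV + V²/R  →  V² + fR·V − fR·V_g = 0
With fR = 6.39×10⁻⁵ × 511×10³ m = 32.7 m/s:
V = [−fR + √((fR)² + 4 fR V_g)]/2 = [−32.7 + √(32.7² + 4×32.7×32.7)]/2 = 20.2 m/s
Subgeostrophic (V < V_g = 32.7 m/s), as expected around a low.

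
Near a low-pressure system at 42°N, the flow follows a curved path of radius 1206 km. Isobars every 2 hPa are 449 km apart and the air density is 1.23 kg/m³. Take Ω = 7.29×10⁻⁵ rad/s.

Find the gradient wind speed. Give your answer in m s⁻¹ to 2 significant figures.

Coriolis parameter at 42°N:
f = 2Ω sin φ = 2 × 7.29×10⁻⁵ × sin 42° = 9.76×10⁻⁵ s⁻¹
Pressure gradient: |∂P/∂n| = 200 Pa / 449000 m = 4.45×10⁻⁴ Pa/m
Geostrophic speed: V_g = |∂P/∂n|/(fρ) = 4.45×10⁻⁴/(9.76×10⁻⁵ × 1.23) = 3.71 m/s
Around a low, centrifugal force acts outward with Coriolis, so pressure-gradient force balances both:
(1/ρ)|∂P/∂n| = fV + V²/R  →  V² + fR·V − fR·V_g = 0
With fR = 9.76×10⁻⁵ × 1206×10³ m = 118 m/s:
V = [−fR + √((fR)² + 4 fR V_g)]/2 = [−118 + √(118² + 4×118×3.71)]/2 = 3.6 m/s
Subgeostrophic (V < V_g = 3.71 m/s), as expected around a low.

3.6 m s⁻¹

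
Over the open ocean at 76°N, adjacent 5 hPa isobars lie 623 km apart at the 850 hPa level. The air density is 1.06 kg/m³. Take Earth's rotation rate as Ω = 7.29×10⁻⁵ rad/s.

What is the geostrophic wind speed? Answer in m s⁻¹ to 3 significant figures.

Coriolis parameter at 76°N:
f = 2Ω sin φ = 2 × 7.29×10⁻⁵ × sin 76° = 1.41×10⁻⁴ s⁻¹
Pressure gradient: |∂P/∂n| = 500 Pa / 623000 m = 8.03×10⁻⁴ Pa/m
Geostrophic balance (pressure-gradient force = Coriolis force):
V_g = (1/(fρ)) |∂P/∂n| = 8.03×10⁻⁴ / (1.41×10⁻⁴ × 1.06) = 5.35 m/s

5.35 m s⁻¹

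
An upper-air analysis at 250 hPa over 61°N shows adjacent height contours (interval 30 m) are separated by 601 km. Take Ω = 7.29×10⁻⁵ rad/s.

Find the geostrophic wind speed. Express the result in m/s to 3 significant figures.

3.84 m/s

Coriolis parameter at 61°N:
f = 2Ω sin φ = 2 × 7.29×10⁻⁵ × sin 61° = 1.28×10⁻⁴ s⁻¹
Height gradient: |∂Z/∂n| = 30 m / 601000 m = 4.99×10⁻⁵
On a pressure surface, geostrophic balance gives V_g = (g/f)|∂Z/∂n|:
V_g = 9.81 × 4.99×10⁻⁵ / 1.28×10⁻⁴ = 3.84 m/s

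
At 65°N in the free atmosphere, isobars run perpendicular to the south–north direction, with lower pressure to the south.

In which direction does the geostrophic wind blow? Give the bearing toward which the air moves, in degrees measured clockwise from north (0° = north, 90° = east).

The pressure-gradient force points toward the south (bearing 180°).
Geostrophic balance: in the Northern Hemisphere the Coriolis force deflects motion to the right, so the geostrophic wind blows 90° to the right of the pressure-gradient force (low pressure on the left).
Rotating 180° by 90° clockwise gives 270° — the wind blows toward the west.

270°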